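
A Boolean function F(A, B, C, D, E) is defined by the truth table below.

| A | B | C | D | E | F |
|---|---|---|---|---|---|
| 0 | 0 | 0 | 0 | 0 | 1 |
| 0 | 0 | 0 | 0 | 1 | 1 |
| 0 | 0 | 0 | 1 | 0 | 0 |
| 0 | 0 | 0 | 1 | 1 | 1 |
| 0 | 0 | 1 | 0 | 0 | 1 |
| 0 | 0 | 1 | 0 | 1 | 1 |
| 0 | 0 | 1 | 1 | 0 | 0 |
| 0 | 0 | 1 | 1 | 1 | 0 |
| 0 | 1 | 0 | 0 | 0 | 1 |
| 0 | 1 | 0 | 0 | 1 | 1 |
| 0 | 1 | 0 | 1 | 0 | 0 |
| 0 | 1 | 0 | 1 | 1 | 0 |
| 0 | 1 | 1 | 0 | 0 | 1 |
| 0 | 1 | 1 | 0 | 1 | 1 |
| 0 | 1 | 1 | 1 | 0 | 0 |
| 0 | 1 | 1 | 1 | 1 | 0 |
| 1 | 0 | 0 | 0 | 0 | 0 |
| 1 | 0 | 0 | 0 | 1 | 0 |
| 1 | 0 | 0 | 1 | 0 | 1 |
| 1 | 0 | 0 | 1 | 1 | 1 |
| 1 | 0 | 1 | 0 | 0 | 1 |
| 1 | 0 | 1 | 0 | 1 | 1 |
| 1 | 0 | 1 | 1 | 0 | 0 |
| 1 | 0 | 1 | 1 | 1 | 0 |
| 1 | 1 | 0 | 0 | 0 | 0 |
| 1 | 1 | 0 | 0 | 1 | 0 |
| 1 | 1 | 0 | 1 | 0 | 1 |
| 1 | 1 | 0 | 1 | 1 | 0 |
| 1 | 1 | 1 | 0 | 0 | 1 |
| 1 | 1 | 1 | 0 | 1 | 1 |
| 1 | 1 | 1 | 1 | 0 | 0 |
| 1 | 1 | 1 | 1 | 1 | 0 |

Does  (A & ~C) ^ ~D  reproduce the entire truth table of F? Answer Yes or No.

No

Test each input against both F and the formula:
  A=0, B=0, C=0, D=0, E=0: formula gives 1, F = 1 ✓
  A=0, B=0, C=0, D=0, E=1: formula gives 1, F = 1 ✓
  A=0, B=0, C=0, D=1, E=0: formula gives 0, F = 0 ✓
  A=0, B=0, C=0, D=1, E=1: formula gives 0, but F = 1 ✗
A single disagreement suffices: at (0,0,0,1,1) they differ, so the formula does not compute F.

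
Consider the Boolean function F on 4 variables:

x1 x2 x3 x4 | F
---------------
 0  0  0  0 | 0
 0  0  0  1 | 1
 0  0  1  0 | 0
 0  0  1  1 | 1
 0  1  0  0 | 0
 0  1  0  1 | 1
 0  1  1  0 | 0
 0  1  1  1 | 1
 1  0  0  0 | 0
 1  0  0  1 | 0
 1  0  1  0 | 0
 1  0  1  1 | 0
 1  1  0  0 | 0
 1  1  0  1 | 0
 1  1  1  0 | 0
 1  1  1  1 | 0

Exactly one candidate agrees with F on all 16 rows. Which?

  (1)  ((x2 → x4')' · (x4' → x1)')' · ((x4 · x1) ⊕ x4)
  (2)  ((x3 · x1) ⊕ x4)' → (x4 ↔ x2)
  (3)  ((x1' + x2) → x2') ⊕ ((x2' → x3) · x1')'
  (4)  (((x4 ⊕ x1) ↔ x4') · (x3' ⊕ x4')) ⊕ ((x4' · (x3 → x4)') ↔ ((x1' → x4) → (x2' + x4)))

1

(2): at (0,0,0,0) it gives 1, but F = 0 — eliminated.
(3): at (0,0,0,1) it gives 0, but F = 1 — eliminated.
(4): at (0,0,0,1) it gives 0, but F = 1 — eliminated.
Only (1) survives; checking it on all 16 rows confirms it matches F.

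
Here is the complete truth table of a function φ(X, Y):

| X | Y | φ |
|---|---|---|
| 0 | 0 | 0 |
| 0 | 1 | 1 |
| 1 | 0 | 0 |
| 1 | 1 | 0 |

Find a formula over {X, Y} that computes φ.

φ(X, Y) = NOT X AND Y

1 only at (0,1): NOT X AND Y.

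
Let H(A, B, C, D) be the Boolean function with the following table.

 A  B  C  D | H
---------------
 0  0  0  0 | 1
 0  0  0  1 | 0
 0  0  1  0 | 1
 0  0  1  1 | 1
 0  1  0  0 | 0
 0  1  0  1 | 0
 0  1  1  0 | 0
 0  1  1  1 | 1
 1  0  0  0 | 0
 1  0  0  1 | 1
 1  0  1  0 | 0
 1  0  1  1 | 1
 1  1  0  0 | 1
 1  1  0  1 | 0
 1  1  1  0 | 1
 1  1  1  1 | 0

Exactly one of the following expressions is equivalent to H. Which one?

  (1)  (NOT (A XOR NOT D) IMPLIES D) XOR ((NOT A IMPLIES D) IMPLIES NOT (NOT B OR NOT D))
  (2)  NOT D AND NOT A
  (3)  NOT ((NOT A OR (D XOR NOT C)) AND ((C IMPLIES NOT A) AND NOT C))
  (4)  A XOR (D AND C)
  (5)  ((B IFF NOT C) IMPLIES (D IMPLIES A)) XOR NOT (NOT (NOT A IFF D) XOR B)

5

(1): at (0,0,0,0) it gives 0, but H = 1 — eliminated.
(2): at (0,0,1,1) it gives 0, but H = 1 — eliminated.
(3): at (0,0,0,0) it gives 0, but H = 1 — eliminated.
(4): at (0,0,0,0) it gives 0, but H = 1 — eliminated.
Only (5) survives; checking it on all 16 rows confirms it matches H.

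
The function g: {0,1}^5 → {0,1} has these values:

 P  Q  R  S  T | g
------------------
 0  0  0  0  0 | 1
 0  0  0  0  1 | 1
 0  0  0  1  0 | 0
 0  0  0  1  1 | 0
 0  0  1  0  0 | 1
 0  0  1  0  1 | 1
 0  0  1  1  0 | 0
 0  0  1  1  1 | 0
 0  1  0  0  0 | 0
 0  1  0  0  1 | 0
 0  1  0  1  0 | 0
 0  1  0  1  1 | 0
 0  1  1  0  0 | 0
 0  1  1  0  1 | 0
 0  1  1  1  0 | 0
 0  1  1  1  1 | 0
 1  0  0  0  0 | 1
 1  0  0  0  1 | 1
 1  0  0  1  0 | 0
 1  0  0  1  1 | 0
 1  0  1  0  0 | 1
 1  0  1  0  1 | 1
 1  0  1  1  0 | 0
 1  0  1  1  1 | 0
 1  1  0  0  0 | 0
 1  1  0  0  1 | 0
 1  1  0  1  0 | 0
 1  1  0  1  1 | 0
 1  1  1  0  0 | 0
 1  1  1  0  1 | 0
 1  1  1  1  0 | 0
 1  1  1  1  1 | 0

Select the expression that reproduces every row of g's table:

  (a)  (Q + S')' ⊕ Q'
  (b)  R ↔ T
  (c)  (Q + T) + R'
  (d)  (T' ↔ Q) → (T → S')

a

(b): at (0,0,0,0,1) it gives 0, but g = 1 — eliminated.
(c): at (0,0,0,1,0) it gives 1, but g = 0 — eliminated.
(d): at (0,0,0,1,0) it gives 1, but g = 0 — eliminated.
That leaves (a). Evaluating it on every row reproduces the table of g exactly.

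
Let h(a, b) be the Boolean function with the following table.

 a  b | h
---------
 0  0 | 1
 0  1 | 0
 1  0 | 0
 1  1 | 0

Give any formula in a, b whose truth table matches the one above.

The output is 1 only when every input is 0 — NOR of all inputs.

h(a, b) = ¬(a ∨ b)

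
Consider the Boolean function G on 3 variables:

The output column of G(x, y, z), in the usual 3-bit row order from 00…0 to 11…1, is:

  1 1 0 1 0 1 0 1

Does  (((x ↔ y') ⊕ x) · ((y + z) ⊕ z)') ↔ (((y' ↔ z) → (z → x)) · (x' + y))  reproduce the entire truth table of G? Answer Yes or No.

Evaluate (((x ↔ y') ⊕ x) · ((y + z) ⊕ z)') ↔ (((y' ↔ z) → (z → x)) · (x' + y)) on each row and compare to G:
  x=0, y=0, z=0: formula gives 0, but G = 1 ✗
A single disagreement suffices: at (0,0,0) they differ, so the formula does not compute G.

No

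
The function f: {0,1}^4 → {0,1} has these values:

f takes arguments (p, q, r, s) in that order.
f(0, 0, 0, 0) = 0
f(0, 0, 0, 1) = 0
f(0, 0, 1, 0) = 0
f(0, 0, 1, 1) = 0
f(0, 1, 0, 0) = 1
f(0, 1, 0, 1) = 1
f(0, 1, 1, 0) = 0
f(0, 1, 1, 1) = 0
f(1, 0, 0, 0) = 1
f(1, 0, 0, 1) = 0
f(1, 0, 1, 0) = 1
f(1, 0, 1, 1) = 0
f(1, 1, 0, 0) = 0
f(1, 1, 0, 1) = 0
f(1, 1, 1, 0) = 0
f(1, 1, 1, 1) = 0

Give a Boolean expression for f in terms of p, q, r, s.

Collect the rows where f=1 — (0,1,0,0), (0,1,0,1), (1,0,0,0), (1,0,1,0) — and write one minterm per row: ¬p·q·¬r·¬s, ¬p·q·¬r·s, p·¬q·¬r·¬s, p·¬q·r·¬s. Their union (logical OR) reproduces the table exactly.

f(p, q, r, s) = (((((not p and q) and not r) and not s) or (((not p and q) and not r) and s)) or (((p and not q) and not r) and not s)) or (((p and not q) and r) and not s)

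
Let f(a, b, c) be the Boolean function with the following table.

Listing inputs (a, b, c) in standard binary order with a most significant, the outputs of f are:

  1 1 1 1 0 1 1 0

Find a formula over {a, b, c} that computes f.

f(a, b, c) = not (((a and not b) and not c) or ((a and b) and c))

The 0-rows are (1,0,0), (1,1,1). Take each as a conjunction (a·¬b·¬c, a·b·c), form their disjunction, and complement — that gives a formula that is 1 everywhere f is.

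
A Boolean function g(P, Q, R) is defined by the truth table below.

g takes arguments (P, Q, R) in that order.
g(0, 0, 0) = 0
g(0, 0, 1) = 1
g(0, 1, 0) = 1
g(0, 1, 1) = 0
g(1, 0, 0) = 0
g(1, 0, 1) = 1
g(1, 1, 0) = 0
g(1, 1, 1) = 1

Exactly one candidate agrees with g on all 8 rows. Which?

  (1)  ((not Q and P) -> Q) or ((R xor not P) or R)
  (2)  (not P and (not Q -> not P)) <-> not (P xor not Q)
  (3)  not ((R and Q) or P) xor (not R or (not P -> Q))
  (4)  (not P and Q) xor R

4

(1): at (0,0,0) it gives 1, but g = 0 — eliminated.
(2): at (0,0,1) it gives 0, but g = 1 — eliminated.
(3): at (0,1,0) it gives 0, but g = 1 — eliminated.
That leaves (4). Evaluating it on every row reproduces the table of g exactly.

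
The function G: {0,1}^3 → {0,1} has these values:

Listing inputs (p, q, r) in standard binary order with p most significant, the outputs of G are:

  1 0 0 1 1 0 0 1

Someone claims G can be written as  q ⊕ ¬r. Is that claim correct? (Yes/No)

Evaluate q ⊕ ¬r on each row and compare to G:
  p=0, q=0, r=0: formula gives 1, G = 1 ✓
  p=0, q=0, r=1: formula gives 0, G = 0 ✓
  p=0, q=1, r=0: formula gives 0, G = 0 ✓
  p=0, q=1, r=1: formula gives 1, G = 1 ✓
  p=1, q=0, r=0: formula gives 1, G = 1 ✓
  … (the remaining 3 rows also agree.)
No disagreement on any input; they are logically equivalent.

Yes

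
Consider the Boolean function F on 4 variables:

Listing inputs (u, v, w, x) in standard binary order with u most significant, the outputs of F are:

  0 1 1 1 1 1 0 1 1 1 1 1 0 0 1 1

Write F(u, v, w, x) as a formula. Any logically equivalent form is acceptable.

F(u, v, w, x) = ((((((u' · v') · w') · x') + (((u' · v) · w) · x')) + (((u · v) · w') · x')) + (((u · v) · w') · x))'

The 0-rows are (0,0,0,0), (0,1,1,0), (1,1,0,0), (1,1,0,1). Take each as a conjunction (¬u·¬v·¬w·¬x, ¬u·v·w·¬x, u·v·¬w·¬x, u·v·¬w·x), form their disjunction, and complement — that gives a formula that is 1 everywhere F is.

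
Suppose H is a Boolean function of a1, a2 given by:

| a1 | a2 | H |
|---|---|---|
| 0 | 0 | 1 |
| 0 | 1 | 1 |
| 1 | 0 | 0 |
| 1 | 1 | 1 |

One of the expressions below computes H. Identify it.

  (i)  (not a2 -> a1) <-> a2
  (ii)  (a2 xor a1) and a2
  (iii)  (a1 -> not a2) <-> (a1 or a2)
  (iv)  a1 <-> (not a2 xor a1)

i

(ii) fails at (0,0): the formula yields 0, H is 1.
(iii) fails at (0,0): the formula yields 0, H is 1.
(iv) fails at (0,0): the formula yields 0, H is 1.
Only (i) survives; checking it on all 4 rows confirms it matches H.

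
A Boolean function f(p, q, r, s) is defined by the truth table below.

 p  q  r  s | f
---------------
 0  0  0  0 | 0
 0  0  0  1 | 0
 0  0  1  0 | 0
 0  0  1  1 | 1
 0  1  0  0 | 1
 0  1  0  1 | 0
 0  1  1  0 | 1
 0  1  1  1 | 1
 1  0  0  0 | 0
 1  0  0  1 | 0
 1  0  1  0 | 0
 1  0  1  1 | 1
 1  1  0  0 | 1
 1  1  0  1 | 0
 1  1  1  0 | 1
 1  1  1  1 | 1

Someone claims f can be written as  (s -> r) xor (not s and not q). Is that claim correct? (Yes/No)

Yes

Evaluate (s -> r) xor (not s and not q) on each row and compare to f:
  p=0, q=0, r=0, s=0: formula gives 0, f = 0 ✓
  p=0, q=0, r=0, s=1: formula gives 0, f = 0 ✓
  p=0, q=0, r=1, s=0: formula gives 0, f = 0 ✓
  p=0, q=0, r=1, s=1: formula gives 1, f = 1 ✓
  …and likewise for the remaining 12 rows.
No disagreement on any input; they are logically equivalent.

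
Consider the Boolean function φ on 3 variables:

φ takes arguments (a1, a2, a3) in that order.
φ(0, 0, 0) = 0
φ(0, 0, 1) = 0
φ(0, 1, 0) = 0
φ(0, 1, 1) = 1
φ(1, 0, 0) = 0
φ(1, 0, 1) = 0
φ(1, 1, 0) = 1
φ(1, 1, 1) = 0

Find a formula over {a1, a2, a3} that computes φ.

φ(a1, a2, a3) = ((~a1 & a2) & a3) | ((a1 & a2) & ~a3)

Collect the rows where φ=1 — (0,1,1), (1,1,0) — and write one minterm per row: ¬a1·a2·a3, a1·a2·¬a3. Their union (logical OR) reproduces the table exactly.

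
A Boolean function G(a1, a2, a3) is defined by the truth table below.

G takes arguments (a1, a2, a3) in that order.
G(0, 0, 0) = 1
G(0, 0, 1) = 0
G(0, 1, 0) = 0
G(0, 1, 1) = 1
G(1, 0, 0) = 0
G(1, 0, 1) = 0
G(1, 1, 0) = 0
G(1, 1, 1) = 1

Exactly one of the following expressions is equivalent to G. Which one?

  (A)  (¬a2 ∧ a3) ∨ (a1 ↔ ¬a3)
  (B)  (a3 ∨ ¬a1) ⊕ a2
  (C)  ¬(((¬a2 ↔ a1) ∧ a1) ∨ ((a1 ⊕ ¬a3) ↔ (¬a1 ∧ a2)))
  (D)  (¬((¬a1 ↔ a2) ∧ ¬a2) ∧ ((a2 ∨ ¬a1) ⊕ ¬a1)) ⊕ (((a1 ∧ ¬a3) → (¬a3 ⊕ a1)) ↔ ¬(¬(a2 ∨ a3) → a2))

C

(A) fails at (0,0,0): the formula yields 0, G is 1.
(B) fails at (0,0,1): the formula yields 1, G is 0.
(D) fails at (0,1,1): the formula yields 0, G is 1.
(C) is the remaining candidate, and it agrees with G on all 8 inputs.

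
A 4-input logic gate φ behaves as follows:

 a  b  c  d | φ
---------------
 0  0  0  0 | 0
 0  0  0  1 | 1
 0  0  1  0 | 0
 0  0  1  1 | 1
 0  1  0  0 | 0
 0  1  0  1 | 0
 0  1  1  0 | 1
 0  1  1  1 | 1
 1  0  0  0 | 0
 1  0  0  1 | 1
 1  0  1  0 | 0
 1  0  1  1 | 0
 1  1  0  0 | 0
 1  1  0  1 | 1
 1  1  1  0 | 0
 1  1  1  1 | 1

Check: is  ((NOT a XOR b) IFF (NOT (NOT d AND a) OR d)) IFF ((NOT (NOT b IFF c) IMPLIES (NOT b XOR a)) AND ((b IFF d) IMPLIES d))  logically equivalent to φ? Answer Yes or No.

Yes

Evaluate ((NOT a XOR b) IFF (NOT (NOT d AND a) OR d)) IFF ((NOT (NOT b IFF c) IMPLIES (NOT b XOR a)) AND ((b IFF d) IMPLIES d)) on each row and compare to φ:
  a=0, b=0, c=0, d=0: formula gives 0, φ = 0 ✓
  a=0, b=0, c=0, d=1: formula gives 1, φ = 1 ✓
  a=0, b=0, c=1, d=0: formula gives 0, φ = 0 ✓
  a=0, b=0, c=1, d=1: formula gives 1, φ = 1 ✓
  … (the remaining 12 rows also agree.)
No disagreement on any input; they are logically equivalent.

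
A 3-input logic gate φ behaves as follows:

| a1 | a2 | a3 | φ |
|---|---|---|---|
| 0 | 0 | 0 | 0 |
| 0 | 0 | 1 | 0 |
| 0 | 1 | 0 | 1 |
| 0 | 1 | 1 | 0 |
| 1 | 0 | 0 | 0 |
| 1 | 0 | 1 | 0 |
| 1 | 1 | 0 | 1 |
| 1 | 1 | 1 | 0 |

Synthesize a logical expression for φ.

φ(a1, a2, a3) = ((a1' · a2) · a3') + ((a1 · a2) · a3')

Collect the rows where φ=1 — (0,1,0), (1,1,0) — and write one minterm per row: ¬a1·a2·¬a3, a1·a2·¬a3. Their union (logical OR) reproduces the table exactly.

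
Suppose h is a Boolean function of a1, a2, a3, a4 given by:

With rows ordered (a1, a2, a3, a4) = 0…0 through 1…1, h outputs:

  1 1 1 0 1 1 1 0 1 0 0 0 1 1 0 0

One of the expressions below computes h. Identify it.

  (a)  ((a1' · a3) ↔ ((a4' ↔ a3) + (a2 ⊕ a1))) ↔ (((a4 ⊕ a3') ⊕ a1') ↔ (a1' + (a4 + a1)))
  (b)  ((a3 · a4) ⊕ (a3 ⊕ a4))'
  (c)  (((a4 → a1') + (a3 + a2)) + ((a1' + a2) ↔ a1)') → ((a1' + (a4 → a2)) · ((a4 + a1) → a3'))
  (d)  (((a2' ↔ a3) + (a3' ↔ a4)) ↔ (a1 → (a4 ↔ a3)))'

c

(a) fails at (0,0,0,0): the formula yields 0, h is 1.
(b) fails at (0,0,0,1): the formula yields 0, h is 1.
(d) fails at (0,0,0,1): the formula yields 0, h is 1.
(c) is the remaining candidate, and it agrees with h on all 16 inputs.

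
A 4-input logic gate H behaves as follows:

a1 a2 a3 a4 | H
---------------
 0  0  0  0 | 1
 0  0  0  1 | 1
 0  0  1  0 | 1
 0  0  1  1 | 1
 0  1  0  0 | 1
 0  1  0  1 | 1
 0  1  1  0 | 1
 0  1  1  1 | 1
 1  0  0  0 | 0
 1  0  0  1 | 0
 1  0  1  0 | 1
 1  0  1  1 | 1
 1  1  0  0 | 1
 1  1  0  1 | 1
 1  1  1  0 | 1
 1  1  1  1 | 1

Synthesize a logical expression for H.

H(a1, a2, a3, a4) = not ((((a1 and not a2) and not a3) and not a4) or (((a1 and not a2) and not a3) and a4))

There are just 2 zero rows: (1,0,0,0), (1,0,0,1). Their minterms are a1·¬a2·¬a3·¬a4, a1·¬a2·¬a3·a4; the OR of those covers precisely the 0-outputs, and negating it yields H.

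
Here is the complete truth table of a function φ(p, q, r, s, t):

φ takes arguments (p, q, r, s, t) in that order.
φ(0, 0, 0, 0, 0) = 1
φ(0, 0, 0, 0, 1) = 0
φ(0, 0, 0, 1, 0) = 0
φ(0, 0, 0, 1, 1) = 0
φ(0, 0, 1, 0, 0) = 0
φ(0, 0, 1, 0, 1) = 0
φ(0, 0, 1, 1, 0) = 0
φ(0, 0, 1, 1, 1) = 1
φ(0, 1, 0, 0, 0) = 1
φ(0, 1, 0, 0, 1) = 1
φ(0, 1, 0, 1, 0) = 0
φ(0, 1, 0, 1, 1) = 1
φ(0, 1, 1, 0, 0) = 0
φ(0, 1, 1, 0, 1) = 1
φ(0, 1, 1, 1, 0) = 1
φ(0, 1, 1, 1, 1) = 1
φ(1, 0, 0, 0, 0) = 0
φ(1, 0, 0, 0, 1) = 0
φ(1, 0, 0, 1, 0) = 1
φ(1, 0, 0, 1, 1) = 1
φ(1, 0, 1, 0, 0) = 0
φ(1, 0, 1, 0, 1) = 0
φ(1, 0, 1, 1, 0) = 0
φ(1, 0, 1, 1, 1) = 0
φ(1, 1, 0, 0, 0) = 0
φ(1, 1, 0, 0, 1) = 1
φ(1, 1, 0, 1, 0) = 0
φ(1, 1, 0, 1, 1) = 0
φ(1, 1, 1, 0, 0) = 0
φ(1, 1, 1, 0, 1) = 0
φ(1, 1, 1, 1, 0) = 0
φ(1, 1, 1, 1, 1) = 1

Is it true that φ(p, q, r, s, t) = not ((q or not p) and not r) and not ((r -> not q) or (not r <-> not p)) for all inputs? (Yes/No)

No

Test each input against both φ and the formula:
  p=0, q=0, r=0, s=0, t=0: formula gives 0, but φ = 1 ✗
A single disagreement suffices: at (0,0,0,0,0) they differ, so the formula does not compute φ.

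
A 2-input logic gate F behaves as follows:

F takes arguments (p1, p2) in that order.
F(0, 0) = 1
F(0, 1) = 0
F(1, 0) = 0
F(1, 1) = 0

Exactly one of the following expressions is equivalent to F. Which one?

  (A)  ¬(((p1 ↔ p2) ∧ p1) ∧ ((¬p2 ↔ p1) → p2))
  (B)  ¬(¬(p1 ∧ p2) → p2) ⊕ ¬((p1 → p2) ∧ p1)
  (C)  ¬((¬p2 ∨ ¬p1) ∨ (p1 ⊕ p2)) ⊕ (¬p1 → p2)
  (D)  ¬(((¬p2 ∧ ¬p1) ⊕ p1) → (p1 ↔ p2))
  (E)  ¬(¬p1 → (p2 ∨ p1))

(A) disagrees with F on (0,1) (formula → 1, table → 0); rule it out.
(B) disagrees with F on (0,0) (formula → 0, table → 1); rule it out.
(C) disagrees with F on (0,0) (formula → 0, table → 1); rule it out.
(D) disagrees with F on (0,0) (formula → 0, table → 1); rule it out.
Only (E) survives; checking it on all 4 rows confirms it matches F.

E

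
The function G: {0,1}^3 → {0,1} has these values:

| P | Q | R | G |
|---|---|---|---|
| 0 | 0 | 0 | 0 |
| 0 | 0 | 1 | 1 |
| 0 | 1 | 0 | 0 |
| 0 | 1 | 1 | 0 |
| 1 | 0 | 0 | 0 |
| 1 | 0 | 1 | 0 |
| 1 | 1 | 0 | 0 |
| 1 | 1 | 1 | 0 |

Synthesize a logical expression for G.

Only row (0,0,1) gives 1. That row's minterm ¬P·¬Q·R is G directly.

G(P, Q, R) = (¬P ∧ ¬Q) ∧ R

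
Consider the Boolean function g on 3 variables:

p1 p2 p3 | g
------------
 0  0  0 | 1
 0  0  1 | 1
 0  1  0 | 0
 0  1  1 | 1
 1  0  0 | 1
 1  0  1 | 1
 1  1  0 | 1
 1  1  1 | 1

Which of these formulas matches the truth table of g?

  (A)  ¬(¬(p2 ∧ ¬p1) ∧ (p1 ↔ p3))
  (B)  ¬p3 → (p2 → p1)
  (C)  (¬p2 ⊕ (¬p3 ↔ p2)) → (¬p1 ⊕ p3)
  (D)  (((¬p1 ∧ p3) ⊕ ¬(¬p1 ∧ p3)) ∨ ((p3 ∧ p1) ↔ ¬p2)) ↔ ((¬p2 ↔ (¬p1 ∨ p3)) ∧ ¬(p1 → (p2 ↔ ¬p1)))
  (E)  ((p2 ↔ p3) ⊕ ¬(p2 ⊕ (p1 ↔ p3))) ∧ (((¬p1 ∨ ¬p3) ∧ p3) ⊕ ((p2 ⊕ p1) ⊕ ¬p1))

B

(A): at (0,0,0) it gives 0, but g = 1 — eliminated.
(C): at (0,1,0) it gives 1, but g = 0 — eliminated.
(D): at (0,0,0) it gives 0, but g = 1 — eliminated.
(E): at (0,0,1) it gives 0, but g = 1 — eliminated.
That leaves (B). Evaluating it on every row reproduces the table of g exactly.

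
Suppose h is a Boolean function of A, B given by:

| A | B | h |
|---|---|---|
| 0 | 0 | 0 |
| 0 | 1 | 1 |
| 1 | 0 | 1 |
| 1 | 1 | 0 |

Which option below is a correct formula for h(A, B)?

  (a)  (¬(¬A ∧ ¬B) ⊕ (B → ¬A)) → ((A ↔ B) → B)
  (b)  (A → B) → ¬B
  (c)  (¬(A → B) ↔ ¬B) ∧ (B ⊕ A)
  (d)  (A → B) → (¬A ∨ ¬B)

(a): at (1,1) it gives 1, but h = 0 — eliminated.
(b): at (0,0) it gives 1, but h = 0 — eliminated.
(d): at (0,0) it gives 1, but h = 0 — eliminated.
Only (c) survives; checking it on all 4 rows confirms it matches h.

c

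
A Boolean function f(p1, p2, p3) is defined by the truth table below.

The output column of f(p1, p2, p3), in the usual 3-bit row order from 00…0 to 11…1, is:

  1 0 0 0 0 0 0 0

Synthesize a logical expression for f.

f(p1, p2, p3) = (NOT p1 AND NOT p2) AND NOT p3

f is 1 on exactly one input, (0,0,0), whose minterm is ¬p1·¬p2·¬p3. So f is just that conjunction.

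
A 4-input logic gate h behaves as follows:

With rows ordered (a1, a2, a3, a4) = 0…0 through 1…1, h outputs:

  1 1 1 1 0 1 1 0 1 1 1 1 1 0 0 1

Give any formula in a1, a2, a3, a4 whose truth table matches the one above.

h(a1, a2, a3, a4) = NOT ((((((NOT a1 AND a2) AND NOT a3) AND NOT a4) OR (((NOT a1 AND a2) AND a3) AND a4)) OR (((a1 AND a2) AND NOT a3) AND a4)) OR (((a1 AND a2) AND a3) AND NOT a4))

The 0-rows are (0,1,0,0), (0,1,1,1), (1,1,0,1), (1,1,1,0). Take each as a conjunction (¬a1·a2·¬a3·¬a4, ¬a1·a2·a3·a4, a1·a2·¬a3·a4, a1·a2·a3·¬a4), form their disjunction, and complement — that gives a formula that is 1 everywhere h is.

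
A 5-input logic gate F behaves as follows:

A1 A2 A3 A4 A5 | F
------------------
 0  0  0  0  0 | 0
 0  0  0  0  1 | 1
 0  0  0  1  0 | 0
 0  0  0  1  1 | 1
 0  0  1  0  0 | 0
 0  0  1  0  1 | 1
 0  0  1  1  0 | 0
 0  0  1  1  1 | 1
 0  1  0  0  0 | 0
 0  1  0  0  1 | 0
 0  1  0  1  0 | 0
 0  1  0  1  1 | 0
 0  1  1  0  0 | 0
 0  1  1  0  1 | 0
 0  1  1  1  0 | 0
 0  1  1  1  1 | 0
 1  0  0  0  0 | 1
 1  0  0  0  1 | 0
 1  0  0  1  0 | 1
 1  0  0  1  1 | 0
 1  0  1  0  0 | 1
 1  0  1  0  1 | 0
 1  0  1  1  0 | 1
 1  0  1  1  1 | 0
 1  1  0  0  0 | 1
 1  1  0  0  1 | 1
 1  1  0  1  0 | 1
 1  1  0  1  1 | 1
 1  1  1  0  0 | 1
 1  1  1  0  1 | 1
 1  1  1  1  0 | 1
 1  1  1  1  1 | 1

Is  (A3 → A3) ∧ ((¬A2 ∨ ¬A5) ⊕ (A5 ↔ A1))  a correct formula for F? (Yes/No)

Evaluate (A3 → A3) ∧ ((¬A2 ∨ ¬A5) ⊕ (A5 ↔ A1)) on each row and compare to F:
  A1=0, A2=0, A3=0, A4=0, A5=0: formula gives 0, F = 0 ✓
  A1=0, A2=0, A3=0, A4=0, A5=1: formula gives 1, F = 1 ✓
  A1=0, A2=0, A3=0, A4=1, A5=0: formula gives 0, F = 0 ✓
  A1=0, A2=0, A3=0, A4=1, A5=1: formula gives 1, F = 1 ✓
  …and likewise for the remaining 28 rows.
Every row agrees, so the formula is equivalent.

Yes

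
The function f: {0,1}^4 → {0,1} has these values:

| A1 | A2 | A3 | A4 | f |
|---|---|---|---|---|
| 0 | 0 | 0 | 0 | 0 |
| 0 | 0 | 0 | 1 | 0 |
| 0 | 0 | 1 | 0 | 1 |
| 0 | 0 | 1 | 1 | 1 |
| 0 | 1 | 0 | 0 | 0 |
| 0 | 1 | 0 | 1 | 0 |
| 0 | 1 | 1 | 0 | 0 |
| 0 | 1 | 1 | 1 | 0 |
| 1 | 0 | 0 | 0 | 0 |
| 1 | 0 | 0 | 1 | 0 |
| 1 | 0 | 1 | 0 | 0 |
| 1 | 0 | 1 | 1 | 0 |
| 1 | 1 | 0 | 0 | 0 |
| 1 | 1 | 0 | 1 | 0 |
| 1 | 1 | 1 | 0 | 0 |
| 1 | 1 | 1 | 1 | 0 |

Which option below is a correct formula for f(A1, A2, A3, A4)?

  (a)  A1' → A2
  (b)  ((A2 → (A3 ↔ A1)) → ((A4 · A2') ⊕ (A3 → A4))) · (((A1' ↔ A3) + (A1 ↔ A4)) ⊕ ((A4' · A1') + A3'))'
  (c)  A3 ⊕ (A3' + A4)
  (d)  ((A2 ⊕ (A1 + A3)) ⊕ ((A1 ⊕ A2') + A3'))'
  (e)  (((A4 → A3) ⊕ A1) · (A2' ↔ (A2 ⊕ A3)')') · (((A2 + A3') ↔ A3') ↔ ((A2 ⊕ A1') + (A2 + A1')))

(a) fails at (0,0,1,0): the formula yields 0, f is 1.
(b) fails at (0,0,0,0): the formula yields 1, f is 0.
(c) fails at (0,0,0,0): the formula yields 1, f is 0.
(d) fails at (0,1,0,0): the formula yields 1, f is 0.
Only (e) survives; checking it on all 16 rows confirms it matches f.

e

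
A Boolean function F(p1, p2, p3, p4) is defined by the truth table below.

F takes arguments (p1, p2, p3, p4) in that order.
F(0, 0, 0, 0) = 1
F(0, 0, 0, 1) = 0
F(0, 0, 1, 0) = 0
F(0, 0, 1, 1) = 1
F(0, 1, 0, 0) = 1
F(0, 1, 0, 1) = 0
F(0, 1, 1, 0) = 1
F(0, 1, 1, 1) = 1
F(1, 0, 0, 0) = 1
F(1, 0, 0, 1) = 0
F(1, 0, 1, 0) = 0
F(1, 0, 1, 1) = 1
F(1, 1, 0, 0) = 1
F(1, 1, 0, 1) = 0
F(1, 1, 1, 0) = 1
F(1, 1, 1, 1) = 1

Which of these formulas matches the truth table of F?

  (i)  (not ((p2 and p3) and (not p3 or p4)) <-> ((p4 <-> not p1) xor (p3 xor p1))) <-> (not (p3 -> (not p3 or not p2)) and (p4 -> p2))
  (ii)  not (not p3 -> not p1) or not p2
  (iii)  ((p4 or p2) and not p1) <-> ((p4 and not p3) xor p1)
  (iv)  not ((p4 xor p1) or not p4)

i

(ii) fails at (0,0,0,1): the formula yields 1, F is 0.
(iii) fails at (0,0,0,1): the formula yields 1, F is 0.
(iv) fails at (0,0,0,0): the formula yields 0, F is 1.
That leaves (i). Evaluating it on every row reproduces the table of F exactly.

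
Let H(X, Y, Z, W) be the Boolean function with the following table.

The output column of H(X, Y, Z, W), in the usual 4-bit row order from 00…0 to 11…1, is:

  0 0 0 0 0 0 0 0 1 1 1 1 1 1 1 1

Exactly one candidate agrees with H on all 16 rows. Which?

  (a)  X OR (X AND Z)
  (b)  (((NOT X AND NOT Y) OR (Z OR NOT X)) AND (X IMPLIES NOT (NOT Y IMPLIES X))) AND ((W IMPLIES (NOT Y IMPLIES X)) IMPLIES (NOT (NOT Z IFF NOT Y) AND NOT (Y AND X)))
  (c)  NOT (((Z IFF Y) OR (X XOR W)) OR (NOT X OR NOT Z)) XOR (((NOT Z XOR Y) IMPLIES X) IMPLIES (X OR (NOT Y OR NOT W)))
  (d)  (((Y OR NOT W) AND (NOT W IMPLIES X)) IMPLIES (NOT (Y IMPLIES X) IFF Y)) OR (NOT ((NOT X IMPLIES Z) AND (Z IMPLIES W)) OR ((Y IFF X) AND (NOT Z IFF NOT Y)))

a

(b) disagrees with H on (0,0,0,1) (formula → 1, table → 0); rule it out.
(c) disagrees with H on (0,0,0,0) (formula → 1, table → 0); rule it out.
(d) disagrees with H on (0,0,0,0) (formula → 1, table → 0); rule it out.
That leaves (a). Evaluating it on every row reproduces the table of H exactly.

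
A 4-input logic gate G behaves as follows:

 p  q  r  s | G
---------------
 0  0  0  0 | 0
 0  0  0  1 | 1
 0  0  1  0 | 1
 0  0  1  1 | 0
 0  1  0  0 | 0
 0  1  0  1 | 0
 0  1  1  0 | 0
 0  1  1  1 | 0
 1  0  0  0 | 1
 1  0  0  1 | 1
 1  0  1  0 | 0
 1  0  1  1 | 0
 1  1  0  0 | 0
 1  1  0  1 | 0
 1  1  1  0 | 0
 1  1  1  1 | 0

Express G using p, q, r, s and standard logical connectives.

G(p, q, r, s) = (((((NOT p AND NOT q) AND NOT r) AND s) OR (((NOT p AND NOT q) AND r) AND NOT s)) OR (((p AND NOT q) AND NOT r) AND NOT s)) OR (((p AND NOT q) AND NOT r) AND s)

The 1-rows are (0,0,0,1), (0,0,1,0), (1,0,0,0), (1,0,0,1). Each contributes one minterm — ¬p·¬q·¬r·s; ¬p·¬q·r·¬s; p·¬q·¬r·¬s; p·¬q·¬r·s — and their disjunction is a sum-of-products form of G.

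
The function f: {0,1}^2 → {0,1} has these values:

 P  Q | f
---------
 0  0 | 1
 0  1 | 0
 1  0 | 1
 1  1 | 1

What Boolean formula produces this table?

This is Q → P (false only at 0,1).

f(P, Q) = Q → P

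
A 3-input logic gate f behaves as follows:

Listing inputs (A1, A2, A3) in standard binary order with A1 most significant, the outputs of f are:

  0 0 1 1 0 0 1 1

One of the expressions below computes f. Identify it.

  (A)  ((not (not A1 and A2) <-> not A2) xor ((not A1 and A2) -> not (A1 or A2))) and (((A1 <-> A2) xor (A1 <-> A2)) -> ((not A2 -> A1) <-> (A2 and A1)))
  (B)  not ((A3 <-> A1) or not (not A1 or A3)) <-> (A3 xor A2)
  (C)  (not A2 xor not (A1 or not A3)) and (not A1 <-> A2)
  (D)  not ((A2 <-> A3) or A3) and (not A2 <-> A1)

(B) fails at (0,0,0): the formula yields 1, f is 0.
(C) fails at (0,1,0): the formula yields 0, f is 1.
(D) fails at (0,1,1): the formula yields 0, f is 1.
That leaves (A). Evaluating it on every row reproduces the table of f exactly.

A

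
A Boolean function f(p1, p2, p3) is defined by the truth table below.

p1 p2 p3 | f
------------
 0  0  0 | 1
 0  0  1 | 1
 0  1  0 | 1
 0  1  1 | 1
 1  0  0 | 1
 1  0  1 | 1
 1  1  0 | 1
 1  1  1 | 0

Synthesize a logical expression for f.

f(p1, p2, p3) = ((p1 · p2) · p3)'

The output is 0 only when every input is 1 — NAND of all inputs.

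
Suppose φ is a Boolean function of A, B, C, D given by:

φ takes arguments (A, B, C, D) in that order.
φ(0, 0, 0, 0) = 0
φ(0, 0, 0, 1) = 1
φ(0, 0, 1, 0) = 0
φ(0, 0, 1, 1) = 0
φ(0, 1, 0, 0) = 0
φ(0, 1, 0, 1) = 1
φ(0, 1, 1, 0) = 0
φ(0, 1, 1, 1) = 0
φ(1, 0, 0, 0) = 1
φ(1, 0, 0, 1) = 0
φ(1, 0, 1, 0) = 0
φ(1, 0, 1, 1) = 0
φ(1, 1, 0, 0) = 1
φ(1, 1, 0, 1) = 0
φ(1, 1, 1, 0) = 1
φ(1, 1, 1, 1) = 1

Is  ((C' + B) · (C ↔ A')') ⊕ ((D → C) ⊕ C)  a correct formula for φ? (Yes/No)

Yes

Test each input against both φ and the formula:
  A=0, B=0, C=0, D=0: formula gives 0, φ = 0 ✓
  A=0, B=0, C=0, D=1: formula gives 1, φ = 1 ✓
  A=0, B=0, C=1, D=0: formula gives 0, φ = 0 ✓
  A=0, B=0, C=1, D=1: formula gives 0, φ = 0 ✓
  …and likewise for the remaining 12 rows.
Every row agrees, so the formula is equivalent.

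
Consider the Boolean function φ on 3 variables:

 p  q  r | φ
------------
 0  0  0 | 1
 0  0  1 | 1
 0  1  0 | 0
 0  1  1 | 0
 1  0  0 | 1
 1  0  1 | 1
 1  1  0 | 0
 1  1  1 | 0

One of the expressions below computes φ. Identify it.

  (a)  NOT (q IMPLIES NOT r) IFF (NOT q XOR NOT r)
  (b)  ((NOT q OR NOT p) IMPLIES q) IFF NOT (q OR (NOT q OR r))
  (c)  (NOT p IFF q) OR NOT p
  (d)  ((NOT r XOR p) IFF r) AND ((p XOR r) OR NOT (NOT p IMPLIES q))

(a) disagrees with φ on (0,0,1) (formula → 0, table → 1); rule it out.
(c) disagrees with φ on (0,1,0) (formula → 1, table → 0); rule it out.
(d) disagrees with φ on (0,0,0) (formula → 0, table → 1); rule it out.
That leaves (b). Evaluating it on every row reproduces the table of φ exactly.

b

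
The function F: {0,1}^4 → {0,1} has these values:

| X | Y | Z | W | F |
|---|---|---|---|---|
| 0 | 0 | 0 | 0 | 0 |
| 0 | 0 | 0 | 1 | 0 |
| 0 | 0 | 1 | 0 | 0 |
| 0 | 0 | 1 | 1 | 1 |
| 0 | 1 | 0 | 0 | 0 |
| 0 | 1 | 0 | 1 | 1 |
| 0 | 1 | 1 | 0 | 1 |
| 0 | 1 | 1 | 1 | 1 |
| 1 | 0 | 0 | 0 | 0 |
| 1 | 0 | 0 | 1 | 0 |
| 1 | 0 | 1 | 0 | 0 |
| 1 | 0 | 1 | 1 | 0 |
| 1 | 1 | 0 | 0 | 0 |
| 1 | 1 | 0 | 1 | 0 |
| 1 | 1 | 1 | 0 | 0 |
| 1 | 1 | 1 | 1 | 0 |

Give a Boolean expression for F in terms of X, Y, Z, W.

F=1 on 4 inputs: (0,0,1,1), (0,1,0,1), (0,1,1,0), (0,1,1,1). Reading each as a conjunction of literals (¬X·¬Y·Z·W, ¬X·Y·¬Z·W, ¬X·Y·Z·¬W, ¬X·Y·Z·W) and taking the OR gives the canonical DNF.

F(X, Y, Z, W) = (((((NOT X AND NOT Y) AND Z) AND W) OR (((NOT X AND Y) AND NOT Z) AND W)) OR (((NOT X AND Y) AND Z) AND NOT W)) OR (((NOT X AND Y) AND Z) AND W)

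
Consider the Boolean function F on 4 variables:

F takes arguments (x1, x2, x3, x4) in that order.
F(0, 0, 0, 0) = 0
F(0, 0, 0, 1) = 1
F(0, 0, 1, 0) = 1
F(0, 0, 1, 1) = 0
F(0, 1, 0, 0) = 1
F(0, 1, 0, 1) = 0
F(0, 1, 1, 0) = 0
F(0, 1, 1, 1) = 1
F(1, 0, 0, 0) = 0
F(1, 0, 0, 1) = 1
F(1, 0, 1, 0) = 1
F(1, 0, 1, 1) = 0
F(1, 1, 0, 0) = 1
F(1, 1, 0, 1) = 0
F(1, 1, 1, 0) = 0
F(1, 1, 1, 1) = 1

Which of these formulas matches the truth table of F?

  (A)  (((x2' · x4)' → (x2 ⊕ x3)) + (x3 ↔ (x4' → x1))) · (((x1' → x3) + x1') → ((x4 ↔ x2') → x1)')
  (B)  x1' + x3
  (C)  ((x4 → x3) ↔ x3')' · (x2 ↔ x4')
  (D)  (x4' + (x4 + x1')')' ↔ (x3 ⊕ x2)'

(A): at (0,0,1,0) it gives 0, but F = 1 — eliminated.
(B): at (0,0,0,0) it gives 1, but F = 0 — eliminated.
(C): at (0,0,1,0) it gives 0, but F = 1 — eliminated.
That leaves (D). Evaluating it on every row reproduces the table of F exactly.

D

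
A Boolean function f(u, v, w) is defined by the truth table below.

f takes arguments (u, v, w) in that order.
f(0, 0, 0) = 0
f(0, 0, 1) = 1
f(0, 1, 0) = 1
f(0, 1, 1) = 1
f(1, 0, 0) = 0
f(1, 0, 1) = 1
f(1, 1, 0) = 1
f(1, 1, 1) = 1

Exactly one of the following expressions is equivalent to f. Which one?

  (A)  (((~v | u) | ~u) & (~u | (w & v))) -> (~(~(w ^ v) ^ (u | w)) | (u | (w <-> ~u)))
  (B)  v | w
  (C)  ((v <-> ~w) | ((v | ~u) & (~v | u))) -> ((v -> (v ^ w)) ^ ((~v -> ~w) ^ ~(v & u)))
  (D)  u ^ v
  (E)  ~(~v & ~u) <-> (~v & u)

B

(A): at (1,0,0) it gives 1, but f = 0 — eliminated.
(C): at (0,0,0) it gives 1, but f = 0 — eliminated.
(D): at (0,0,1) it gives 0, but f = 1 — eliminated.
(E): at (0,0,0) it gives 1, but f = 0 — eliminated.
(B) is the remaining candidate, and it agrees with f on all 8 inputs.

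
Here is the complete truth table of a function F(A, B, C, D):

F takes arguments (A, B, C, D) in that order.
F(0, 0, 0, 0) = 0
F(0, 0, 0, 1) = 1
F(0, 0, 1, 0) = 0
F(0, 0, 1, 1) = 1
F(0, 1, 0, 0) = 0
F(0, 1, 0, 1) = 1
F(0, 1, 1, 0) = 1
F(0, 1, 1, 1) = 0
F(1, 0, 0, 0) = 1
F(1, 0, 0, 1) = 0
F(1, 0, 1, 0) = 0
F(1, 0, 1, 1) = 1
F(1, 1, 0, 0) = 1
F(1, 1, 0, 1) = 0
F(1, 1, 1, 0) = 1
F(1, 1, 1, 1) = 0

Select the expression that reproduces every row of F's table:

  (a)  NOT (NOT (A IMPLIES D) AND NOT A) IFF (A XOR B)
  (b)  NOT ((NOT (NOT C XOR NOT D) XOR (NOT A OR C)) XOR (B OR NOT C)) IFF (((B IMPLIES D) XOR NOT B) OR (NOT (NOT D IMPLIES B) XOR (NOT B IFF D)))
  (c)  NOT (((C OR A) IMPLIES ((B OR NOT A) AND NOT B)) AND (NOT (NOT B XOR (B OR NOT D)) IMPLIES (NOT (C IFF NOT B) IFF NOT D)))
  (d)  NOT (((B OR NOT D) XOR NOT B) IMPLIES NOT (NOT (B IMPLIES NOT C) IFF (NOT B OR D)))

(a) fails at (0,0,0,1): the formula yields 0, F is 1.
(c) fails at (0,0,0,1): the formula yields 0, F is 1.
(d) fails at (0,0,0,1): the formula yields 0, F is 1.
That leaves (b). Evaluating it on every row reproduces the table of F exactly.

b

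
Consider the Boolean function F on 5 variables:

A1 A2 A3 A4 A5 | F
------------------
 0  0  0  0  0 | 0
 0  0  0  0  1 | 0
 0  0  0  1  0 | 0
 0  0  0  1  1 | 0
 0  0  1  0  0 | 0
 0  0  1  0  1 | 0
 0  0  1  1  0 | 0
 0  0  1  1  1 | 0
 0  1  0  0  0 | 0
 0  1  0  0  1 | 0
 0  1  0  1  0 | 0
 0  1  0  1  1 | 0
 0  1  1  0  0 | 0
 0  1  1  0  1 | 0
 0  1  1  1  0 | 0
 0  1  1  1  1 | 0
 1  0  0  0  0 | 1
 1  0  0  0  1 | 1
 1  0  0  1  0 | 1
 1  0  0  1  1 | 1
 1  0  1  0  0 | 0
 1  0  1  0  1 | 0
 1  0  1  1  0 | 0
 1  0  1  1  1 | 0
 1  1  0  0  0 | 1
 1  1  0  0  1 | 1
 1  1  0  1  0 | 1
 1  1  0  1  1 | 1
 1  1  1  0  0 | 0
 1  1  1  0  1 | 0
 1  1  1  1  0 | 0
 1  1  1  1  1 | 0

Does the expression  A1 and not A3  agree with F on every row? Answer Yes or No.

Evaluate A1 and not A3 on each row and compare to F:
  A1=0, A2=0, A3=0, A4=0, A5=0: formula gives 0, F = 0 ✓
  A1=0, A2=0, A3=0, A4=0, A5=1: formula gives 0, F = 0 ✓
  A1=0, A2=0, A3=0, A4=1, A5=0: formula gives 0, F = 0 ✓
  A1=0, A2=0, A3=0, A4=1, A5=1: formula gives 0, F = 0 ✓
  …and likewise for the remaining 28 rows.
No disagreement on any input; they are logically equivalent.

Yes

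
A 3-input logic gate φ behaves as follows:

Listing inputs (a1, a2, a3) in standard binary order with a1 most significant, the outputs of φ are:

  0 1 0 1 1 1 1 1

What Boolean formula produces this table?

The 0-rows are (0,0,0), (0,1,0). Take each as a conjunction (¬a1·¬a2·¬a3, ¬a1·a2·¬a3), form their disjunction, and complement — that gives a formula that is 1 everywhere φ is.

φ(a1, a2, a3) = NOT (((NOT a1 AND NOT a2) AND NOT a3) OR ((NOT a1 AND a2) AND NOT a3))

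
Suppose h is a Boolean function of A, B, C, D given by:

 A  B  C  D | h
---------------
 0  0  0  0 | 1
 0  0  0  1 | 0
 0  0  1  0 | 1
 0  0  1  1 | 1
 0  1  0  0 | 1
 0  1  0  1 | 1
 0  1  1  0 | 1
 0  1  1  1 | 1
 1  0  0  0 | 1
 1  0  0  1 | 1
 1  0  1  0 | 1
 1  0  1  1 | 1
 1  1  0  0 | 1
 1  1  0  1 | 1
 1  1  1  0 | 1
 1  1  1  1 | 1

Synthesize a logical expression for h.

h is 0 on exactly one input, (0,0,0,1), whose minterm is ¬A·¬B·¬C·D. So h is the negation of that single conjunction.

h(A, B, C, D) = ¬(((¬A ∧ ¬B) ∧ ¬C) ∧ D)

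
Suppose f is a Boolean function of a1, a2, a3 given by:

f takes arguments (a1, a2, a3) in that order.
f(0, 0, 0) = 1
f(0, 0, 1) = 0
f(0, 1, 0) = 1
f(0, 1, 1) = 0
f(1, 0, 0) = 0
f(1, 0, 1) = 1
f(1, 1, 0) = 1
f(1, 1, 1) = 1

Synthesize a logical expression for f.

There are just 3 zero rows: (0,0,1), (0,1,1), (1,0,0). Their minterms are ¬a1·¬a2·a3, ¬a1·a2·a3, a1·¬a2·¬a3; the OR of those covers precisely the 0-outputs, and negating it yields f.

f(a1, a2, a3) = NOT ((((NOT a1 AND NOT a2) AND a3) OR ((NOT a1 AND a2) AND a3)) OR ((a1 AND NOT a2) AND NOT a3))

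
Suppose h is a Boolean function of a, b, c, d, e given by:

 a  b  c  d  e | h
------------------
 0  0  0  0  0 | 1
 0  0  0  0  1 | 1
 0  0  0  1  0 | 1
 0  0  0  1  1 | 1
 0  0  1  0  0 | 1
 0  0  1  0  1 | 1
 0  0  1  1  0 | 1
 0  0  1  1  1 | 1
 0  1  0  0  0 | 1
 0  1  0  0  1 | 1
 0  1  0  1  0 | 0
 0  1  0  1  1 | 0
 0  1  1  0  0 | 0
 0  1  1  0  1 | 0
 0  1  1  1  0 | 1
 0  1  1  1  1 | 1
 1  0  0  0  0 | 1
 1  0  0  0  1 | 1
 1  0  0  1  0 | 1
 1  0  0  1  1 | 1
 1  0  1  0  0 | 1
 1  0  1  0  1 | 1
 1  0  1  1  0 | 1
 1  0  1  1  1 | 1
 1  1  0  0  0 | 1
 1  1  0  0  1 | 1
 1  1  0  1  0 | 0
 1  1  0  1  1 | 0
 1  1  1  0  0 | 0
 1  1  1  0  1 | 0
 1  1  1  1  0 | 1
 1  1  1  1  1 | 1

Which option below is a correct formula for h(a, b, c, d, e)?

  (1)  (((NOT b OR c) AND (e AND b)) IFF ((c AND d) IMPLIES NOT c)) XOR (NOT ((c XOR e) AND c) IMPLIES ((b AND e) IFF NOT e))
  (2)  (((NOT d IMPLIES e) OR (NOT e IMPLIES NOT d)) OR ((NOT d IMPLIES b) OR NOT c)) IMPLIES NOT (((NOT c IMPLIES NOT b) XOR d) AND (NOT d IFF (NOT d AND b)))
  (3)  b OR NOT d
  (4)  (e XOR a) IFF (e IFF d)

2

(1) fails at (0,0,0,0,0): the formula yields 0, h is 1.
(3) fails at (0,0,0,1,0): the formula yields 0, h is 1.
(4) fails at (0,0,0,0,0): the formula yields 0, h is 1.
That leaves (2). Evaluating it on every row reproduces the table of h exactly.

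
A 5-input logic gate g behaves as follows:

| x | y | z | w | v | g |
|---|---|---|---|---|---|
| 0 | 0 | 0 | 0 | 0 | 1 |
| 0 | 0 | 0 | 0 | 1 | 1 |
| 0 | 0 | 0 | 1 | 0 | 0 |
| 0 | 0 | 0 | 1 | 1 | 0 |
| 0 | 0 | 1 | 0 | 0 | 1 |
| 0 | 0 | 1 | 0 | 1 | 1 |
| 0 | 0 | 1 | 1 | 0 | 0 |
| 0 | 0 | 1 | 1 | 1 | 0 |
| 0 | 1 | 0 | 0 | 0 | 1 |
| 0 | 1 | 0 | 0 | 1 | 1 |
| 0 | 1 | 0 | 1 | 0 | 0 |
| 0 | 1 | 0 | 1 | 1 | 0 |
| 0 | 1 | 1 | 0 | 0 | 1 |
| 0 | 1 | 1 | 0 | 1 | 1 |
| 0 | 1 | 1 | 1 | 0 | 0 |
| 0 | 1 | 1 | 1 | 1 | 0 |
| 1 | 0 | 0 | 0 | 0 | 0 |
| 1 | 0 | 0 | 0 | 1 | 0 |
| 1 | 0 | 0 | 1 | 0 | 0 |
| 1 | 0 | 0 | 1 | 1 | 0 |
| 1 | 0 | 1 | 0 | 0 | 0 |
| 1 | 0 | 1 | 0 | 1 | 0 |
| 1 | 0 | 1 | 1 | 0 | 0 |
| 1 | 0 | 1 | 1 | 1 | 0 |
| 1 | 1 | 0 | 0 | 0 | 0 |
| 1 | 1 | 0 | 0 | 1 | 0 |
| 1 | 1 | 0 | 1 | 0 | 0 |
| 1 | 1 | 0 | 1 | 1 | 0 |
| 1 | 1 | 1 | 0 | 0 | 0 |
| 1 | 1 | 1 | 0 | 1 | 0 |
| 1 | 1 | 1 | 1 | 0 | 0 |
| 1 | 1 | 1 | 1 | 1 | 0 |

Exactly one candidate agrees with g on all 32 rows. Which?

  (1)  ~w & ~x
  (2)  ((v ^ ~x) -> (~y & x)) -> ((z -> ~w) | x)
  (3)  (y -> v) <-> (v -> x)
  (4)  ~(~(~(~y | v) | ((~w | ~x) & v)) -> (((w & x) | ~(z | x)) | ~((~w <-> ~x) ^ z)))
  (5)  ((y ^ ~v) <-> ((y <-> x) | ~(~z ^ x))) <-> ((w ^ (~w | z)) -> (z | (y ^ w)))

(2) disagrees with g on (0,0,0,1,0) (formula → 1, table → 0); rule it out.
(3) disagrees with g on (0,0,0,0,1) (formula → 0, table → 1); rule it out.
(4) disagrees with g on (0,0,0,0,0) (formula → 0, table → 1); rule it out.
(5) disagrees with g on (0,0,0,0,0) (formula → 0, table → 1); rule it out.
That leaves (1). Evaluating it on every row reproduces the table of g exactly.

1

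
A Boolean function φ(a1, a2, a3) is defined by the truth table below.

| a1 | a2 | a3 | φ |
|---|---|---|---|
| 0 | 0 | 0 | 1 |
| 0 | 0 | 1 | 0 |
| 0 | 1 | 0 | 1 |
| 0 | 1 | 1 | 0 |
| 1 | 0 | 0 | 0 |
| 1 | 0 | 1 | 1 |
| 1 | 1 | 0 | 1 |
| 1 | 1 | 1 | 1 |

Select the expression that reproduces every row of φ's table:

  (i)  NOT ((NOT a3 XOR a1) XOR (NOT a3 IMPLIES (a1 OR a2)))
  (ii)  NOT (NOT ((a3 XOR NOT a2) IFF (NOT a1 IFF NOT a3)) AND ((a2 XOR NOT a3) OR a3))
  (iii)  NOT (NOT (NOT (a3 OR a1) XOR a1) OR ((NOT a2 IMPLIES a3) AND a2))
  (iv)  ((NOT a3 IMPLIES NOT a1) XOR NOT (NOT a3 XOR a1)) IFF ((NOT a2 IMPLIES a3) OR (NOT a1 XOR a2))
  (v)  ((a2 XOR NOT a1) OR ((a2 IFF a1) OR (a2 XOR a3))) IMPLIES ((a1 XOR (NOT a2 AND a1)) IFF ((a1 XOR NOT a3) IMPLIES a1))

(i): at (0,0,0) it gives 0, but φ = 1 — eliminated.
(ii): at (0,0,1) it gives 1, but φ = 0 — eliminated.
(iii): at (0,1,0) it gives 0, but φ = 1 — eliminated.
(v): at (0,1,1) it gives 1, but φ = 0 — eliminated.
(iv) is the remaining candidate, and it agrees with φ on all 8 inputs.

iv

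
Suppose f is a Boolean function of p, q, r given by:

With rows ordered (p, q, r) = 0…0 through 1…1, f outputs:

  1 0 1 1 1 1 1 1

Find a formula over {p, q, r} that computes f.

f(p, q, r) = ¬((¬p ∧ ¬q) ∧ r)

f is 0 on exactly one input, (0,0,1), whose minterm is ¬p·¬q·r. So f is the negation of that single conjunction.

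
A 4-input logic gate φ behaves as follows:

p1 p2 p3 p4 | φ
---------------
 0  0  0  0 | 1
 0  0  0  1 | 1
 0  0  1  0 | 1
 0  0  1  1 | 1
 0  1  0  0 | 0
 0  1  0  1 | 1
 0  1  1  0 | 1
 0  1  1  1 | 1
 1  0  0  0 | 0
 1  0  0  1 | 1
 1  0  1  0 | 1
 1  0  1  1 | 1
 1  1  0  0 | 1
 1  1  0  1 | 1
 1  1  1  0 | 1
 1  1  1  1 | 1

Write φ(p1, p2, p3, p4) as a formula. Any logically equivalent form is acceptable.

φ is 0 on only 2 rows — (0,1,0,0), (1,0,0,0). Writing each as a minterm (¬p1·p2·¬p3·¬p4, p1·¬p2·¬p3·¬p4) and OR-ing them characterizes exactly where φ=0, so φ is the negation of that disjunction.

φ(p1, p2, p3, p4) = ((((p1' · p2) · p3') · p4') + (((p1 · p2') · p3') · p4'))'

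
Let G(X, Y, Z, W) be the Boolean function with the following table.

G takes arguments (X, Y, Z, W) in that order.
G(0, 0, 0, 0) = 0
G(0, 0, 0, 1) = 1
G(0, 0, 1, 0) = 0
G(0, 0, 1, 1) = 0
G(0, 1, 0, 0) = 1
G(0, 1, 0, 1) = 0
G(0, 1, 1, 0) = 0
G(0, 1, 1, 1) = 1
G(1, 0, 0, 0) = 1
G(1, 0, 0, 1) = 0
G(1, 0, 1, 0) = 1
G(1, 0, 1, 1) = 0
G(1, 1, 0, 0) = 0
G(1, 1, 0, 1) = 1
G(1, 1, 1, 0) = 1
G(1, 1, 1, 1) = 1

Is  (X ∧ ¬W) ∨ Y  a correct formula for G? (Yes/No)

Test each input against both G and the formula:
  X=0, Y=0, Z=0, W=0: formula gives 0, G = 0 ✓
  X=0, Y=0, Z=0, W=1: formula gives 0, but G = 1 ✗
Since they disagree at (0,0,0,1), the expression is not a correct formula for G.

No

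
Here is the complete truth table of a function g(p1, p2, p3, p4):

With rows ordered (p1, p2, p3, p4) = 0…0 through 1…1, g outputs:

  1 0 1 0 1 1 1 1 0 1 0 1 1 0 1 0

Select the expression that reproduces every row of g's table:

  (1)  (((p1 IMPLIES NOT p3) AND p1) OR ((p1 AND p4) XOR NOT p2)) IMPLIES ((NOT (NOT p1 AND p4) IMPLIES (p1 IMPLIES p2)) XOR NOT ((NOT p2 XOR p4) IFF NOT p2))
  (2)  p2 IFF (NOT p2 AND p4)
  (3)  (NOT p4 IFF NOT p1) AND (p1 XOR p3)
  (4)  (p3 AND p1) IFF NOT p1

(2): at (0,1,0,0) it gives 0, but g = 1 — eliminated.
(3): at (0,0,0,0) it gives 0, but g = 1 — eliminated.
(4): at (0,0,0,0) it gives 0, but g = 1 — eliminated.
Only (1) survives; checking it on all 16 rows confirms it matches g.

1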